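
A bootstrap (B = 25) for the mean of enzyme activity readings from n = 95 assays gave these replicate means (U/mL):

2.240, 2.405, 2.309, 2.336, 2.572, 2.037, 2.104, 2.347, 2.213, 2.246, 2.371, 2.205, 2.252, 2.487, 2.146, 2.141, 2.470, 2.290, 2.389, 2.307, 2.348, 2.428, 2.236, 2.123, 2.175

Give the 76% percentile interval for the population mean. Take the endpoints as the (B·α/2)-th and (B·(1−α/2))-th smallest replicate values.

(2.123, 2.428)

Sorted replicates: 2.037, 2.104, 2.123, 2.141, 2.146, 2.175, 2.205, 2.213, 2.236, 2.240, 2.246, 2.252, 2.290, 2.307, 2.309, 2.336, 2.347, 2.348, 2.371, 2.389, 2.405, 2.428, 2.470, 2.487, 2.572
α = 0.24; lower rank = 25 × 0.120 = 3; upper rank = 25 × 0.880 = 22.
The 3rd smallest replicate is 2.123; the 22nd is 2.428.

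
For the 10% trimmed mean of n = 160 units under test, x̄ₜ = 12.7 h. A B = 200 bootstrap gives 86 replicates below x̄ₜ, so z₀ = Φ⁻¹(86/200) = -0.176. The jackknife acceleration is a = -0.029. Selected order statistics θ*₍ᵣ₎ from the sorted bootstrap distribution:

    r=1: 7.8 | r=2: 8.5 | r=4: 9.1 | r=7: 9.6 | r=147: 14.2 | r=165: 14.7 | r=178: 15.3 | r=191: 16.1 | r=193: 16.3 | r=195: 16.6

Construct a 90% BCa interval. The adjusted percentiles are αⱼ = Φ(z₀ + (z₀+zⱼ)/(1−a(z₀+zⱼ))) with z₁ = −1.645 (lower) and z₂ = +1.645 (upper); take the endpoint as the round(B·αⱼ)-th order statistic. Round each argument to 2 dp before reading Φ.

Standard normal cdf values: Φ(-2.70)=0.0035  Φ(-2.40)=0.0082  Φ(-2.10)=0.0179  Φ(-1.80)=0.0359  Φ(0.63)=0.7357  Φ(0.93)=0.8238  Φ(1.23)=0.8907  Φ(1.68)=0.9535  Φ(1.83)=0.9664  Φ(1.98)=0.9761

(9.1, 15.3)

Lower: z₀ + z₁ = -0.176 + (-1.645) = -1.821; 1 − a(z₀+z₁) = 1 − (-0.029)(-1.821) = 0.9472; argument = -0.176 + (-1.821)/0.9472 = -2.0985 → -2.10.
α₁ = Φ(-2.10) = 0.0179; rank = round(200 × 0.0179) = 4; θ*₍4₎ = 9.1.
Upper: z₀ + z₂ = 1.469; 1 − a(z₀+z₂) = 1.0426; argument = 1.2330 → 1.23; α₂ = 0.8907; rank = 178; θ*₍178₎ = 15.3.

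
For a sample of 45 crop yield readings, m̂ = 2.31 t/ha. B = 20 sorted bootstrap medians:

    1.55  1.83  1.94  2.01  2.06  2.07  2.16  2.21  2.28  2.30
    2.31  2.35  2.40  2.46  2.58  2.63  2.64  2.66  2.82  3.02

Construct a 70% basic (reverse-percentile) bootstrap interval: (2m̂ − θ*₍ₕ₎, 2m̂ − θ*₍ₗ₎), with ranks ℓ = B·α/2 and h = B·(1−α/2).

Percentile endpoints at ranks 3 and 17: θ*₍3₎ = 1.94, θ*₍17₎ = 2.64.
Basic interval reflects these around m̂:
  lower = 2 × 2.31 − 2.64 = 1.98
  upper = 2 × 2.31 − 1.94 = 2.68

(1.98, 2.68)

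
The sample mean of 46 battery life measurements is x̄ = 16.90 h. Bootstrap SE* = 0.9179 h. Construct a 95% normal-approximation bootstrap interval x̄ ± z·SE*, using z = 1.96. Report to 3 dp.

Margin = 1.96 × 0.9179 = 1.7991
Interval: 16.90 ± 1.7991

(15.101, 18.699)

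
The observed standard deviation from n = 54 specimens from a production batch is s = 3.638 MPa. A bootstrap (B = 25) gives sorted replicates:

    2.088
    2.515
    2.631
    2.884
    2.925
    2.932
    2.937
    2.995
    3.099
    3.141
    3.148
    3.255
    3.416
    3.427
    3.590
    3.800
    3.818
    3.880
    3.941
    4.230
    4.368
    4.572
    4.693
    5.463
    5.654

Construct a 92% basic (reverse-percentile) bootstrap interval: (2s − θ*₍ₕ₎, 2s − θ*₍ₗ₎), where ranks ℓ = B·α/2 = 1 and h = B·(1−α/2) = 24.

(1.813, 5.188)

Percentile endpoints at ranks 1 and 24: θ*₍1₎ = 2.088, θ*₍24₎ = 5.463.
Basic interval reflects these around s:
  lower = 2 × 3.638 − 5.463 = 1.813
  upper = 2 × 3.638 − 2.088 = 5.188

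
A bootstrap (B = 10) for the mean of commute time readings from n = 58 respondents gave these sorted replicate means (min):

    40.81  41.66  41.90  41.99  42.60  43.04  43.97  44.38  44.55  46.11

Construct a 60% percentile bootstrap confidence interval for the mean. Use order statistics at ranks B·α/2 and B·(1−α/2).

α = 0.40; lower rank = 10 × 0.200 = 2; upper rank = 10 × 0.800 = 8.
The 2nd smallest replicate is 41.66; the 8th is 44.38.

(41.66, 44.38)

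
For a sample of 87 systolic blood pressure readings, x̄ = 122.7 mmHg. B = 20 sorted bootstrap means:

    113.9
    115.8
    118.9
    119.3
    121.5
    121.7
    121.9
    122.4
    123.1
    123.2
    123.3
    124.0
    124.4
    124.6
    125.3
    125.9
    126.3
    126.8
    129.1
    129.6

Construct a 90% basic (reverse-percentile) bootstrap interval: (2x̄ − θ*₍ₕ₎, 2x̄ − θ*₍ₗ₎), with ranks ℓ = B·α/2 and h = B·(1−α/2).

Percentile endpoints at ranks 1 and 19: θ*₍1₎ = 113.9, θ*₍19₎ = 129.1.
Basic interval reflects these around x̄:
  lower = 2 × 122.7 − 129.1 = 116.3
  upper = 2 × 122.7 − 113.9 = 131.5

(116.3, 131.5)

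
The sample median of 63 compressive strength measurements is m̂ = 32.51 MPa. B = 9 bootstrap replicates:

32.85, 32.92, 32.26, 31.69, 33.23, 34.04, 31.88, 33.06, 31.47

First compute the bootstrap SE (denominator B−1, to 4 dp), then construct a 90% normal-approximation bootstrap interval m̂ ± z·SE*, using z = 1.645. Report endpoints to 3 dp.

Mean of replicates = 32.6000; sum of squared deviations = 5.5860; SE* = √(5.5860/8) = 0.8356
Margin = 1.645 × 0.8356 = 1.3746
Interval: 32.51 ± 1.3746

(31.135, 33.885)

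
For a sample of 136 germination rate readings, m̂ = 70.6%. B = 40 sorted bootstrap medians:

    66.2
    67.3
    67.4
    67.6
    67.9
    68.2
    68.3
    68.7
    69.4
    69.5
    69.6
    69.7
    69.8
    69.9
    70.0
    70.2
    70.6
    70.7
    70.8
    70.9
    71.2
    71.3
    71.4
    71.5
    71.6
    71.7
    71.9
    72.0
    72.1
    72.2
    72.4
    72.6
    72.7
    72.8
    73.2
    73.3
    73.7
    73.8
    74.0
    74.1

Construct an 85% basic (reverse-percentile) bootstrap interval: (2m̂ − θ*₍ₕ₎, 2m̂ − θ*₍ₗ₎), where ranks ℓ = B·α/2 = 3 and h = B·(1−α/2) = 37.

Percentile endpoints at ranks 3 and 37: θ*₍3₎ = 67.4, θ*₍37₎ = 73.7.
Basic interval reflects these around m̂:
  lower = 2 × 70.6 − 73.7 = 67.5
  upper = 2 × 70.6 − 67.4 = 73.8

(67.5, 73.8)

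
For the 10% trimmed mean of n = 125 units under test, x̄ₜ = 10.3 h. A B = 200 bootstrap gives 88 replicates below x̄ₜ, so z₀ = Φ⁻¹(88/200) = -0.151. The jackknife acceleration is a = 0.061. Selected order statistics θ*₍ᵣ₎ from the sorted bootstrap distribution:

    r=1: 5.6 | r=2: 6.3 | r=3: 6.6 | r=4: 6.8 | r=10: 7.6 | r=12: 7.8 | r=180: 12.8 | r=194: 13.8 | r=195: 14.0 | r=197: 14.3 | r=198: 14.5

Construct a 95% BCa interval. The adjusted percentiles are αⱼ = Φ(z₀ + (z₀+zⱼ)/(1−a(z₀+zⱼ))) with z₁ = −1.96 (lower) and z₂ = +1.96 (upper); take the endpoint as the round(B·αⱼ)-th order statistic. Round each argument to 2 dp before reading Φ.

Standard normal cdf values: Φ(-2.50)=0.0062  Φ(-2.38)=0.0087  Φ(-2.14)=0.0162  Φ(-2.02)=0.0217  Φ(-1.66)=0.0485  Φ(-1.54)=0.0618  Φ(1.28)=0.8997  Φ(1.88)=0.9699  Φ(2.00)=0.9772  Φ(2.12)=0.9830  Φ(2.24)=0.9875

Lower: z₀ + z₁ = -0.151 + (-1.960) = -2.111; 1 − a(z₀+z₁) = 1 − (0.061)(-2.111) = 1.1288; argument = -0.151 + (-2.111)/1.1288 = -2.0212 → -2.02.
α₁ = Φ(-2.02) = 0.0217; rank = round(200 × 0.0217) = 4; θ*₍4₎ = 6.8.
Upper: z₀ + z₂ = 1.809; 1 − a(z₀+z₂) = 0.8897; argument = 1.8824 → 1.88; α₂ = 0.9699; rank = 194; θ*₍194₎ = 13.8.

(6.8, 13.8)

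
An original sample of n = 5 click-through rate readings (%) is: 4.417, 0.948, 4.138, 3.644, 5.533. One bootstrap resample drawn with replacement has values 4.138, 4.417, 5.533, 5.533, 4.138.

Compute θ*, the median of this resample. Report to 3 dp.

θ* = 4.417

Sorted: 4.138, 4.138, 4.417, 5.533, 5.533
Median = middle value = 4.417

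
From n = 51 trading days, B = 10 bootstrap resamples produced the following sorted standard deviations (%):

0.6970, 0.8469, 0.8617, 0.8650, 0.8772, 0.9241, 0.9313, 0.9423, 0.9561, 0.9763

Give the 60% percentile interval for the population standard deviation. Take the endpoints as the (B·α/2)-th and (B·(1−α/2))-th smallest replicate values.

α = 0.40; lower rank = 10 × 0.200 = 2; upper rank = 10 × 0.800 = 8.
The 2nd smallest replicate is 0.8469; the 8th is 0.9423.

(0.8469, 0.9423)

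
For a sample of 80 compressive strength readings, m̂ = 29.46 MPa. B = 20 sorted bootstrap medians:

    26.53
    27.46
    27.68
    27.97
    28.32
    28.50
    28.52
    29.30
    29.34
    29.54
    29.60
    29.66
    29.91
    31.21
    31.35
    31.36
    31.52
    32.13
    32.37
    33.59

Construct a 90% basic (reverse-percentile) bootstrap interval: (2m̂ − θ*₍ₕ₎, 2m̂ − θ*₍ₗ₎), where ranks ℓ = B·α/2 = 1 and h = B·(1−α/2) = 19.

(26.55, 32.39)

Percentile endpoints at ranks 1 and 19: θ*₍1₎ = 26.53, θ*₍19₎ = 32.37.
Basic interval reflects these around m̂:
  lower = 2 × 29.46 − 32.37 = 26.55
  upper = 2 × 29.46 − 26.53 = 32.39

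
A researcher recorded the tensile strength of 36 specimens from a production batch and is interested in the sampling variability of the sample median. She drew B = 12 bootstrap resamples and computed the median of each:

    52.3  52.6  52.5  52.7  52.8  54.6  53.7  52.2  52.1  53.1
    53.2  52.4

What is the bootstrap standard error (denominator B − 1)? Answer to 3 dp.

SE* = 0.718

Bootstrap SE is the standard deviation of the 12 replicate medians.
Mean of replicates: (52.3 + 52.6 + 52.5 + 52.7 + 52.8 + 54.6 + 53.7 + 52.2 + 52.1 + 53.1 + 53.2 + 52.4) / 12 = 634.2000 / 12 = 52.8500
Sum of squared deviations: (−0.5500)² + (−0.2500)² + (−0.3500)² + (−0.1500)² + (−0.0500)² + (+1.7500)² + (+0.8500)² + (−0.6500)² + (−0.7500)² + (+0.2500)² + (+0.3500)² + (−0.4500)² = 5.6700
Variance = 5.6700 / 11 = 0.5155
SE* = √0.5155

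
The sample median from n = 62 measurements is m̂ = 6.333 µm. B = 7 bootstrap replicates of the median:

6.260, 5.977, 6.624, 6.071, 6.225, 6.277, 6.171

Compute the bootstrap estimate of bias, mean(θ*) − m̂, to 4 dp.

bias = −0.1037

mean(θ*) = (6.260 + 5.977 + 6.624 + 6.071 + 6.225 + 6.277 + 6.171) / 7 = 6.22929
bias = 6.22929 − 6.333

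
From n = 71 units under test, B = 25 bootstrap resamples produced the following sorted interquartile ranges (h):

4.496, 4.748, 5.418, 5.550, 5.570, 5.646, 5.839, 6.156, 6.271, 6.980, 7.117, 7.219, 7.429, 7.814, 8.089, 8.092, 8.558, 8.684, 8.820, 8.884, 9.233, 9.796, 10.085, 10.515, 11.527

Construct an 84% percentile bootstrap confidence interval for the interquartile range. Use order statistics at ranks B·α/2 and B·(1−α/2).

α = 0.16; lower rank = 25 × 0.080 = 2; upper rank = 25 × 0.920 = 23.
The 2nd smallest replicate is 4.748; the 23rd is 10.085.

(4.748, 10.085)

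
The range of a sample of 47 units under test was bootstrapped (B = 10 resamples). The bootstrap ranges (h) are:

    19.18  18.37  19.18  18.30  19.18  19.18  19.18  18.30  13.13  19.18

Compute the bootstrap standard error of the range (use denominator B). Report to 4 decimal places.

Bootstrap SE is the standard deviation of the 10 replicate ranges.
Mean of replicates: (19.18 + 18.37 + 19.18 + 18.30 + 19.18 + 19.18 + 19.18 + 18.30 + 13.13 + 19.18) / 10 = 183.18000 / 10 = 18.31800
Sum of squared deviations: (+0.86200)² + (+0.05200)² + (+0.86200)² + (−0.01800)² + (+0.86200)² + (+0.86200)² + (+0.86200)² + (−0.01800)² + (−5.18800)² + (+0.86200)² = 31.37696
Variance = 31.37696 / 10 = 3.13770
SE* = √3.13770

SE* = 1.7714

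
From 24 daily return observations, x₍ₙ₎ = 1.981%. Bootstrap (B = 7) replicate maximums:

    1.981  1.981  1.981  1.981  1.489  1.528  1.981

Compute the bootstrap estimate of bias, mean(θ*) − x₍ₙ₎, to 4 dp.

bias = −0.1350

mean(θ*) = (1.981 + 1.981 + 1.981 + 1.981 + 1.489 + 1.528 + 1.981) / 7 = 1.84600
bias = 1.84600 − 1.981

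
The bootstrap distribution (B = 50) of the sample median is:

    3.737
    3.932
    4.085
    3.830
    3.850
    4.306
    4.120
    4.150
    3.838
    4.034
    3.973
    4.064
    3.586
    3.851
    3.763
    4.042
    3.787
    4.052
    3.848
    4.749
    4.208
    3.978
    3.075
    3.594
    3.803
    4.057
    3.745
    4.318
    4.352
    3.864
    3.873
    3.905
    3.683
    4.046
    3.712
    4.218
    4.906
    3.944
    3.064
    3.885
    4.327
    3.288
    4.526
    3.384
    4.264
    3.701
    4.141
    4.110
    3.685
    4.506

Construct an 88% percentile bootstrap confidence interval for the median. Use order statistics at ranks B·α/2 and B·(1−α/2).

(3.288, 4.506)

Sorted replicates: 3.064, 3.075, 3.288, 3.384, 3.586, 3.594, 3.683, 3.685, 3.701, 3.712, 3.737, 3.745, 3.763, 3.787, 3.803, 3.830, 3.838, 3.848, 3.850, 3.851, 3.864, 3.873, 3.885, 3.905, 3.932, 3.944, 3.973, 3.978, 4.034, 4.042, 4.046, 4.052, 4.057, 4.064, 4.085, 4.110, 4.120, 4.141, 4.150, 4.208, 4.218, 4.264, 4.306, 4.318, 4.327, 4.352, 4.506, 4.526, 4.749, 4.906
α = 0.12; lower rank = 50 × 0.060 = 3; upper rank = 50 × 0.940 = 47.
The 3rd smallest replicate is 3.288; the 47th is 4.506.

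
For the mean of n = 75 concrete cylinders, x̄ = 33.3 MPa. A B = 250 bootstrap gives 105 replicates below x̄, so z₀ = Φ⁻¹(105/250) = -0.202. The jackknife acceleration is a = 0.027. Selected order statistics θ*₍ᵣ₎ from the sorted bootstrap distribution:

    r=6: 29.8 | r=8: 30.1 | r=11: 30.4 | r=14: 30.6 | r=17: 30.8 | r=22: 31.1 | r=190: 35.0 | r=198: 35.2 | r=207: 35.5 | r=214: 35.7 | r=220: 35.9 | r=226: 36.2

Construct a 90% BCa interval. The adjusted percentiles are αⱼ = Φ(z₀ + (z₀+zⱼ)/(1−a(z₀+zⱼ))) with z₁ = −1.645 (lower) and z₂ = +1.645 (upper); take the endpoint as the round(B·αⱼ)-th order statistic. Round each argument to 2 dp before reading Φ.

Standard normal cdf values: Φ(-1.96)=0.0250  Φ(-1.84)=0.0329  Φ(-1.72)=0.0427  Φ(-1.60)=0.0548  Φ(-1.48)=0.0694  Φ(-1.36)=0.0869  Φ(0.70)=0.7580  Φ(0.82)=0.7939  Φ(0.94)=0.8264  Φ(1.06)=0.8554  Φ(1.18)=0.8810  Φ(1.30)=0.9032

(29.8, 36.2)

Lower: z₀ + z₁ = -0.202 + (-1.645) = -1.847; 1 − a(z₀+z₁) = 1 − (0.027)(-1.847) = 1.0499; argument = -0.202 + (-1.847)/1.0499 = -1.9613 → -1.96.
α₁ = Φ(-1.96) = 0.0250; rank = round(250 × 0.0250) = 6; θ*₍6₎ = 29.8.
Upper: z₀ + z₂ = 1.443; 1 − a(z₀+z₂) = 0.9610; argument = 1.2995 → 1.30; α₂ = 0.9032; rank = 226; θ*₍226₎ = 36.2.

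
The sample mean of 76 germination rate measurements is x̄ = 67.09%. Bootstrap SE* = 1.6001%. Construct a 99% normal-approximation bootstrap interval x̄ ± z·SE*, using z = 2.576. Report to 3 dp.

(62.968, 71.212)

Margin = 2.576 × 1.6001 = 4.1219
Interval: 67.09 ± 4.1219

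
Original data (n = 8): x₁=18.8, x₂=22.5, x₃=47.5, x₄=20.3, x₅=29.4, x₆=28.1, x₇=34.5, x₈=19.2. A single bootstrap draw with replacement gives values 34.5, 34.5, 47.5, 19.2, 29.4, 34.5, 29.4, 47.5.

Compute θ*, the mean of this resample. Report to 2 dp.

θ* = 34.56

Mean = (34.5 + 34.5 + 47.5 + 19.2 + 29.4 + 34.5 + 29.4 + 47.5) / 8 = 276.50 / 8 = 34.56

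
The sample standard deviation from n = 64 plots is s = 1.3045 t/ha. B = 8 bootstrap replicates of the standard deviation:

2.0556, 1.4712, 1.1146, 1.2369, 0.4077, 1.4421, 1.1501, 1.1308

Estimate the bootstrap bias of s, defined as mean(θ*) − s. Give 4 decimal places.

mean(θ*) = (2.0556 + 1.4712 + 1.1146 + 1.2369 + 0.4077 + 1.4421 + 1.1501 + 1.1308) / 8 = 1.25113
bias = 1.25113 − 1.3045

bias = −0.0534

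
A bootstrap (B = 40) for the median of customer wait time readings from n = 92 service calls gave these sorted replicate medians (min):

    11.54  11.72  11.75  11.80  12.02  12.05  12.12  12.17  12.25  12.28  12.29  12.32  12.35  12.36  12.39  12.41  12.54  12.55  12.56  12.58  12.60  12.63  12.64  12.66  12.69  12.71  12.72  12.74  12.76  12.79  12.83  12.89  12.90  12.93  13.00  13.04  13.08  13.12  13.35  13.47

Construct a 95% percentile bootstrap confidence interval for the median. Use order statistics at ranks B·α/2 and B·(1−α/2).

(11.54, 13.35)

α = 0.05; lower rank = 40 × 0.025 = 1; upper rank = 40 × 0.975 = 39.
The 1st smallest replicate is 11.54; the 39th is 13.35.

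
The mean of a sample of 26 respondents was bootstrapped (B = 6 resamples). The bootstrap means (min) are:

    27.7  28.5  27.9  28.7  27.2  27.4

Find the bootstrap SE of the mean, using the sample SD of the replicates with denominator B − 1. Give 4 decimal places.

Bootstrap SE is the standard deviation of the 6 replicate means.
Mean of replicates: (27.7 + 28.5 + 27.9 + 28.7 + 27.2 + 27.4) / 6 = 167.40000 / 6 = 27.90000
Sum of squared deviations: (−0.20000)² + (+0.60000)² + (−0.00000)² + (+0.80000)² + (−0.70000)² + (−0.50000)² = 1.78000
Variance = 1.78000 / 5 = 0.35600
SE* = √0.35600

SE* = 0.5967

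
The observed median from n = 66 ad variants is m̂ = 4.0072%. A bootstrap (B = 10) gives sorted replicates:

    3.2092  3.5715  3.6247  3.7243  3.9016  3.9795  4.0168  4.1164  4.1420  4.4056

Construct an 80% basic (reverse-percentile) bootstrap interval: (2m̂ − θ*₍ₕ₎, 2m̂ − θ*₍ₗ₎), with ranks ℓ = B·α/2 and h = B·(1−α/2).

Percentile endpoints at ranks 1 and 9: θ*₍1₎ = 3.2092, θ*₍9₎ = 4.1420.
Basic interval reflects these around m̂:
  lower = 2 × 4.0072 − 4.1420 = 3.8724
  upper = 2 × 4.0072 − 3.2092 = 4.8052

(3.8724, 4.8052)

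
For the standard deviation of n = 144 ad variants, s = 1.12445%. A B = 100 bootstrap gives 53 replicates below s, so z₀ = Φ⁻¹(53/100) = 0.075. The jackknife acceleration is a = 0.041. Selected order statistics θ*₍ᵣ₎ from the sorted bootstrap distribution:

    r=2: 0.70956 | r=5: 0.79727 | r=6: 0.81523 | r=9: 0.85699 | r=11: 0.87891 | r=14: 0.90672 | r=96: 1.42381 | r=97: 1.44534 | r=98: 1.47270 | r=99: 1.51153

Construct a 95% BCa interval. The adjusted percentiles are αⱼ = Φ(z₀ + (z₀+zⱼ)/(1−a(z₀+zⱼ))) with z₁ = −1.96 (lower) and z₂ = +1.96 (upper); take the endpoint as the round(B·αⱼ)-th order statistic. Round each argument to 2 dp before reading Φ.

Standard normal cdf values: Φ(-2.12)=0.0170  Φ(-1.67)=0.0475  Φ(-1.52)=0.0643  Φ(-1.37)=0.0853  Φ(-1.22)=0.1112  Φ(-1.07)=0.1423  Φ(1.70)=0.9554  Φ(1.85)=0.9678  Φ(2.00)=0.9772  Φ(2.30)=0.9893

(0.79727, 1.51153)

Lower: z₀ + z₁ = 0.075 + (-1.960) = -1.885; 1 − a(z₀+z₁) = 1 − (0.041)(-1.885) = 1.0773; argument = 0.075 + (-1.885)/1.0773 = -1.6748 → -1.67.
α₁ = Φ(-1.67) = 0.0475; rank = round(100 × 0.0475) = 5; θ*₍5₎ = 0.79727.
Upper: z₀ + z₂ = 2.035; 1 − a(z₀+z₂) = 0.9166; argument = 2.2952 → 2.30; α₂ = 0.9893; rank = 99; θ*₍99₎ = 1.51153.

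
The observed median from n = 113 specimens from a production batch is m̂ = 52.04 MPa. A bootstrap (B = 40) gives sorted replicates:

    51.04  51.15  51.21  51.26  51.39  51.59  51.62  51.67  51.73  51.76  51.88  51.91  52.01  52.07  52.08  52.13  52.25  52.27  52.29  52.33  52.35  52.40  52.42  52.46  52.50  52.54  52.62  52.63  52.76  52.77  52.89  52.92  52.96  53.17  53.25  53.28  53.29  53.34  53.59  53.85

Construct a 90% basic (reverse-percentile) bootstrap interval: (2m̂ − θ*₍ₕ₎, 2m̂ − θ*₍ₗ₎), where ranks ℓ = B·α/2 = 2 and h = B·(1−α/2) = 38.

Percentile endpoints at ranks 2 and 38: θ*₍2₎ = 51.15, θ*₍38₎ = 53.34.
Basic interval reflects these around m̂:
  lower = 2 × 52.04 − 53.34 = 50.74
  upper = 2 × 52.04 − 51.15 = 52.93

(50.74, 52.93)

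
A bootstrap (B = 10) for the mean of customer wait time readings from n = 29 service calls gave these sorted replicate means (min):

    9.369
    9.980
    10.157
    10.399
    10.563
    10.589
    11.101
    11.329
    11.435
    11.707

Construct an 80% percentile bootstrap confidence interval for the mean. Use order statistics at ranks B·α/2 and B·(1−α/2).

(9.369, 11.435)

α = 0.20; lower rank = 10 × 0.100 = 1; upper rank = 10 × 0.900 = 9.
The 1st smallest replicate is 9.369; the 9th is 11.435.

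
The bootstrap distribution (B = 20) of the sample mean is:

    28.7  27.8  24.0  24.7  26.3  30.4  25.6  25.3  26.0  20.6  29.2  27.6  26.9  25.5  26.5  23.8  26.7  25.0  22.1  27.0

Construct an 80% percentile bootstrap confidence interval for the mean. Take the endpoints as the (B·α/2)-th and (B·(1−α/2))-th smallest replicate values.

Sorted replicates: 20.6, 22.1, 23.8, 24.0, 24.7, 25.0, 25.3, 25.5, 25.6, 26.0, 26.3, 26.5, 26.7, 26.9, 27.0, 27.6, 27.8, 28.7, 29.2, 30.4
α = 0.20; lower rank = 20 × 0.100 = 2; upper rank = 20 × 0.900 = 18.
The 2nd smallest replicate is 22.1; the 18th is 28.7.

(22.1, 28.7)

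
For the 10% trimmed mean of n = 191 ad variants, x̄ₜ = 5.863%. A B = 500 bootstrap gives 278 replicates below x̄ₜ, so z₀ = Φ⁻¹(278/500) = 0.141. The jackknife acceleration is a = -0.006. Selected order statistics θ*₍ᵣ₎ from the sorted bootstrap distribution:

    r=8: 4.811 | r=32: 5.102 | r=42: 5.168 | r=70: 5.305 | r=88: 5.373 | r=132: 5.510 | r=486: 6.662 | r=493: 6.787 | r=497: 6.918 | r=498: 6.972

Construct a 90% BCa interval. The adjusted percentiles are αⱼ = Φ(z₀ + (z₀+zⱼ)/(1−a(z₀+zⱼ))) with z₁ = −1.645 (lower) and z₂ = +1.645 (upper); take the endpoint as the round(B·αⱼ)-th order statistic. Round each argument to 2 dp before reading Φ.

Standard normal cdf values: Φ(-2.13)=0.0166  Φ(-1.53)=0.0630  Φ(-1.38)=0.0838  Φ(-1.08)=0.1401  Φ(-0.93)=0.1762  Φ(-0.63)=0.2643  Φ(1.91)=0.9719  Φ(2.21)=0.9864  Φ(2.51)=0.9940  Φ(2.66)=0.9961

Lower: z₀ + z₁ = 0.141 + (-1.645) = -1.504; 1 − a(z₀+z₁) = 1 − (-0.006)(-1.504) = 0.9910; argument = 0.141 + (-1.504)/0.9910 = -1.3767 → -1.38.
α₁ = Φ(-1.38) = 0.0838; rank = round(500 × 0.0838) = 42; θ*₍42₎ = 5.168.
Upper: z₀ + z₂ = 1.786; 1 − a(z₀+z₂) = 1.0107; argument = 1.9081 → 1.91; α₂ = 0.9719; rank = 486; θ*₍486₎ = 6.662.

(5.168, 6.662)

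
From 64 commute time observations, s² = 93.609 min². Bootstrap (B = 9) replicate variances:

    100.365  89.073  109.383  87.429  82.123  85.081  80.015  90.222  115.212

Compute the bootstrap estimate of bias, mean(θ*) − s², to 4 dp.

bias = −0.3976

mean(θ*) = (100.365 + 89.073 + 109.383 + 87.429 + 82.123 + 85.081 + 80.015 + 90.222 + 115.212) / 9 = 93.21144
bias = 93.21144 − 93.609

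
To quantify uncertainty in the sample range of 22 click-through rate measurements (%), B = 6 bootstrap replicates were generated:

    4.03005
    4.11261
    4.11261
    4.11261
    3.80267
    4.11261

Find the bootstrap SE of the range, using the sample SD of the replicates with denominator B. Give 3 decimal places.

Bootstrap SE is the standard deviation of the 6 replicate ranges.
Mean of replicates: (4.03005 + 4.11261 + 4.11261 + 4.11261 + 3.80267 + 4.11261) / 6 = 24.283160 / 6 = 4.047193
Sum of squared deviations: (−0.017143)² + (+0.065417)² + (+0.065417)² + (+0.065417)² + (−0.244523)² + (+0.065417)² = 0.077203
Variance = 0.077203 / 6 = 0.012867
SE* = √0.012867

SE* = 0.113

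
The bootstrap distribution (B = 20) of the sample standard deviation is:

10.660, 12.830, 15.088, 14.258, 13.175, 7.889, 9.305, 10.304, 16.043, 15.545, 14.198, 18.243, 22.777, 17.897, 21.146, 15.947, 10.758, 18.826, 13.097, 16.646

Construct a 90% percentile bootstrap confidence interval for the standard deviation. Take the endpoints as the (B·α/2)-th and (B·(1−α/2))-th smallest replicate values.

(7.889, 21.146)

Sorted replicates: 7.889, 9.305, 10.304, 10.660, 10.758, 12.830, 13.097, 13.175, 14.198, 14.258, 15.088, 15.545, 15.947, 16.043, 16.646, 17.897, 18.243, 18.826, 21.146, 22.777
α = 0.10; lower rank = 20 × 0.050 = 1; upper rank = 20 × 0.950 = 19.
The 1st smallest replicate is 7.889; the 19th is 21.146.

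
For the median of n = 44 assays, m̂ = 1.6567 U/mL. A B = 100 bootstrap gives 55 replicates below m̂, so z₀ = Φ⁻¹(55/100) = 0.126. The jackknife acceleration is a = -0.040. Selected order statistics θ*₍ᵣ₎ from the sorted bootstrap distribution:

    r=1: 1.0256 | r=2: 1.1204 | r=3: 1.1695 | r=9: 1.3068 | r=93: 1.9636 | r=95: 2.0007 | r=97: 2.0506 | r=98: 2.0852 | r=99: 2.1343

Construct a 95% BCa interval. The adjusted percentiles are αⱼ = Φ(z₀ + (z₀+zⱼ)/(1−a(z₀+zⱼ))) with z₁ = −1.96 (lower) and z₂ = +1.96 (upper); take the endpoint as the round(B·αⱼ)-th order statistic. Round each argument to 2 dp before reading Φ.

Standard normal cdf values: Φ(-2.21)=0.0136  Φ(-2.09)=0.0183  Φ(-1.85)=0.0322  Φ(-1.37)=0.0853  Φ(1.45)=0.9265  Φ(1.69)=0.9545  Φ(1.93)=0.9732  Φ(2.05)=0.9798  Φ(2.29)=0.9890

(1.1695, 2.0852)

Lower: z₀ + z₁ = 0.126 + (-1.960) = -1.834; 1 − a(z₀+z₁) = 1 − (-0.040)(-1.834) = 0.9266; argument = 0.126 + (-1.834)/0.9266 = -1.8532 → -1.85.
α₁ = Φ(-1.85) = 0.0322; rank = round(100 × 0.0322) = 3; θ*₍3₎ = 1.1695.
Upper: z₀ + z₂ = 2.086; 1 − a(z₀+z₂) = 1.0834; argument = 2.0513 → 2.05; α₂ = 0.9798; rank = 98; θ*₍98₎ = 2.0852.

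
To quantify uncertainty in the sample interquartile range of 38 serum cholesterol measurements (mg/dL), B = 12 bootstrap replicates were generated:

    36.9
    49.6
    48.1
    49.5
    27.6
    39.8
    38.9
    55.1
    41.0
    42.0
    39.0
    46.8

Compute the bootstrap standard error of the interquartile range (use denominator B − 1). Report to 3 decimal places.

SE* = 7.354

Bootstrap SE is the standard deviation of the 12 replicate interquartile ranges.
Mean of replicates: (36.9 + 49.6 + 48.1 + 49.5 + 27.6 + 39.8 + 38.9 + 55.1 + 41.0 + 42.0 + 39.0 + 46.8) / 12 = 514.3000 / 12 = 42.8583
Sum of squared deviations: (−5.9583)² + (+6.7417)² + (+5.2417)² + (+6.6417)² + (−15.2583)² + (−3.0583)² + (−3.9583)² + (+12.2417)² + (−1.8583)² + (−0.8583)² + (−3.8583)² + (+3.9417)² = 594.8492
Variance = 594.8492 / 11 = 54.0772
SE* = √54.0772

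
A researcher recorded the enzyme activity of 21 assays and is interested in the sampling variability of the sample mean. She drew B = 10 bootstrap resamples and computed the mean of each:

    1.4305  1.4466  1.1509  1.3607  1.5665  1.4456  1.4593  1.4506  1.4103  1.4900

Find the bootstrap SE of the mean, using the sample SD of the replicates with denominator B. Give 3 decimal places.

SE* = 0.103

Bootstrap SE is the standard deviation of the 10 replicate means.
Mean of replicates: (1.4305 + 1.4466 + 1.1509 + 1.3607 + 1.5665 + 1.4456 + 1.4593 + 1.4506 + 1.4103 + 1.4900) / 10 = 14.21100 / 10 = 1.42110
Sum of squared deviations: (+0.00940)² + (+0.02550)² + (−0.27020)² + (−0.06040)² + (+0.14540)² + (+0.02450)² + (+0.03820)² + (+0.02950)² + (−0.01080)² + (+0.06890)² = 0.10633
Variance = 0.10633 / 10 = 0.01063
SE* = √0.01063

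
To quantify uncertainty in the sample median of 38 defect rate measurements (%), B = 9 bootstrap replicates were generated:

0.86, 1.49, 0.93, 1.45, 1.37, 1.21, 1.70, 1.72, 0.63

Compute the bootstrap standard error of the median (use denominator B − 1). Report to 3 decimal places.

Bootstrap SE is the standard deviation of the 9 replicate medians.
Mean of replicates: (0.86 + 1.49 + 0.93 + 1.45 + 1.37 + 1.21 + 1.70 + 1.72 + 0.63) / 9 = 11.3600 / 9 = 1.2622
Sum of squared deviations: (−0.4022)² + (+0.2278)² + (−0.3322)² + (+0.1878)² + (+0.1078)² + (−0.0522)² + (+0.4378)² + (+0.4578)² + (−0.6322)² = 1.1746
Variance = 1.1746 / 8 = 0.1468
SE* = √0.1468

SE* = 0.383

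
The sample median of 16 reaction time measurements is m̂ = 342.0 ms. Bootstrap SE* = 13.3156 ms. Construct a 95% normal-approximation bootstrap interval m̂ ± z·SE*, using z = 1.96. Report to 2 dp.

(315.90, 368.10)

Margin = 1.96 × 13.3156 = 26.099
Interval: 342.0 ± 26.099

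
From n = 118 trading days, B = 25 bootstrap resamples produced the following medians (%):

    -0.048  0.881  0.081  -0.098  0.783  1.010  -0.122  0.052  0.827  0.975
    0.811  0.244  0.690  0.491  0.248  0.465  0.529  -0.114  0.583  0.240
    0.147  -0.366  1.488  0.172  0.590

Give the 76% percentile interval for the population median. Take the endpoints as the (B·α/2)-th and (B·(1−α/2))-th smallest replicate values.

(-0.114, 0.881)

Sorted replicates: -0.366, -0.122, -0.114, -0.098, -0.048, 0.052, 0.081, 0.147, 0.172, 0.240, 0.244, 0.248, 0.465, 0.491, 0.529, 0.583, 0.590, 0.690, 0.783, 0.811, 0.827, 0.881, 0.975, 1.010, 1.488
α = 0.24; lower rank = 25 × 0.120 = 3; upper rank = 25 × 0.880 = 22.
The 3rd smallest replicate is -0.114; the 22nd is 0.881.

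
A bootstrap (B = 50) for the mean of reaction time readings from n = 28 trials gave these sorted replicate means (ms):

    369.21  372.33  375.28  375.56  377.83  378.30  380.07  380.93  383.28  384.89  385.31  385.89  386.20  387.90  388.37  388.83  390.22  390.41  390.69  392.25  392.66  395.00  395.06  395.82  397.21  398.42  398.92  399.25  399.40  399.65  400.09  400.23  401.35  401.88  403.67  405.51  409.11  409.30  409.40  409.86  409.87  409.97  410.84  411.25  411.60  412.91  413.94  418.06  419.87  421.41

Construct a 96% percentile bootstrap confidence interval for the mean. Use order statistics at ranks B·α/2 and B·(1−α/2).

α = 0.04; lower rank = 50 × 0.020 = 1; upper rank = 50 × 0.980 = 49.
The 1st smallest replicate is 369.21; the 49th is 419.87.

(369.21, 419.87)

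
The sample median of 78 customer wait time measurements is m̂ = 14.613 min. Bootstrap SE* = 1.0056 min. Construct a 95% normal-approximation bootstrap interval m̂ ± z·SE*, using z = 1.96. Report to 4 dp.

(12.6420, 16.5840)

Margin = 1.96 × 1.0056 = 1.97098
Interval: 14.613 ± 1.97098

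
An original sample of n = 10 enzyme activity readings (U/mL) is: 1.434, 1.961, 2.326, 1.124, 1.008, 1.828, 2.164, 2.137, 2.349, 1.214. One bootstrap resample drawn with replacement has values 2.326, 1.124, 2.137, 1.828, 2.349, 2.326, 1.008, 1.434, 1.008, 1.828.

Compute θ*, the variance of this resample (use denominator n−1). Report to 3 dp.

Mean = 1.7368; sum of squared deviations = 2.7754
s² = 2.7754 / 9 = 0.3084

θ* = 0.308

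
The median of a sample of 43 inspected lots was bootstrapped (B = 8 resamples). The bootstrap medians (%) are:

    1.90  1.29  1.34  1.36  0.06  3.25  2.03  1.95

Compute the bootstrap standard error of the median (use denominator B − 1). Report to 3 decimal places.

SE* = 0.902

Bootstrap SE is the standard deviation of the 8 replicate medians.
Mean of replicates: (1.90 + 1.29 + 1.34 + 1.36 + 0.06 + 3.25 + 2.03 + 1.95) / 8 = 13.1800 / 8 = 1.6475
Sum of squared deviations: (+0.2525)² + (−0.3575)² + (−0.3075)² + (−0.2875)² + (−1.5875)² + (+1.6025)² + (+0.3825)² + (+0.3025)² = 5.6947
Variance = 5.6947 / 7 = 0.8135
SE* = √0.8135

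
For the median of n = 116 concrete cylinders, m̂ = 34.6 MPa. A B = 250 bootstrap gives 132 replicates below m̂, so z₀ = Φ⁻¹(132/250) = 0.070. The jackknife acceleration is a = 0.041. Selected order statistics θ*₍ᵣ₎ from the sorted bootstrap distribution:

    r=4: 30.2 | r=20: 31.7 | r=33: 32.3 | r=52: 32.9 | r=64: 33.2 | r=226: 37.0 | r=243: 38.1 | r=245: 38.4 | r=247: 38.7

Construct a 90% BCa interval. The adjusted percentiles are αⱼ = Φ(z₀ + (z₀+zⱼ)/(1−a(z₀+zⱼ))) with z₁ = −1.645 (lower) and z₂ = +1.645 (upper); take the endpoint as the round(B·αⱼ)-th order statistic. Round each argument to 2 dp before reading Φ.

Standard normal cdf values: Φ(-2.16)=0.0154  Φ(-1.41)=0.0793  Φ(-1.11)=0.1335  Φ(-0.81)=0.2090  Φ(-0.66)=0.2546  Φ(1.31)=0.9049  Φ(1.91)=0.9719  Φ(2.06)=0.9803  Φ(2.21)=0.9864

Lower: z₀ + z₁ = 0.070 + (-1.645) = -1.575; 1 − a(z₀+z₁) = 1 − (0.041)(-1.575) = 1.0646; argument = 0.070 + (-1.575)/1.0646 = -1.4095 → -1.41.
α₁ = Φ(-1.41) = 0.0793; rank = round(250 × 0.0793) = 20; θ*₍20₎ = 31.7.
Upper: z₀ + z₂ = 1.715; 1 − a(z₀+z₂) = 0.9297; argument = 1.9147 → 1.91; α₂ = 0.9719; rank = 243; θ*₍243₎ = 38.1.

(31.7, 38.1)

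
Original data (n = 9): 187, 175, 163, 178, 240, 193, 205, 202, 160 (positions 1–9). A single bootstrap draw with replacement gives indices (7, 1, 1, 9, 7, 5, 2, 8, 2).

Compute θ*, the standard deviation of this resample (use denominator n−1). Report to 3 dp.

Resample values: 205, 187, 187, 160, 205, 240, 175, 202, 175.
Mean = 192.8889; sum of squared deviations = 4386.8889
s² = 4386.8889 / 8 = 548.3611
s = √548.3611 = 23.417

θ* = 23.417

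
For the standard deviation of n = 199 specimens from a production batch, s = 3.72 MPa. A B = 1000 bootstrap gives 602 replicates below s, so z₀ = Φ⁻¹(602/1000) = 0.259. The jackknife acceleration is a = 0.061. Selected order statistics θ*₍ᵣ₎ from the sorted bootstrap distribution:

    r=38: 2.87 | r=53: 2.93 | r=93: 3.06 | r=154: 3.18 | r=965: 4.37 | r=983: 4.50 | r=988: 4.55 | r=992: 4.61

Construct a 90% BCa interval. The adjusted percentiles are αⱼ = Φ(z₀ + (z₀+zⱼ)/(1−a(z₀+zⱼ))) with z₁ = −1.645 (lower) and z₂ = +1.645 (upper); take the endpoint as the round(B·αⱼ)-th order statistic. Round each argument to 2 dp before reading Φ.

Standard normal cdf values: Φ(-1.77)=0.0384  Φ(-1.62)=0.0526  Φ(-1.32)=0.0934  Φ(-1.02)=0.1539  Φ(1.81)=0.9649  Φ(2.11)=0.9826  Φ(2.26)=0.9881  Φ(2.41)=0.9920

(3.18, 4.61)

Lower: z₀ + z₁ = 0.259 + (-1.645) = -1.386; 1 − a(z₀+z₁) = 1 − (0.061)(-1.386) = 1.0845; argument = 0.259 + (-1.386)/1.0845 = -1.0190 → -1.02.
α₁ = Φ(-1.02) = 0.1539; rank = round(1000 × 0.1539) = 154; θ*₍154₎ = 3.18.
Upper: z₀ + z₂ = 1.904; 1 − a(z₀+z₂) = 0.8839; argument = 2.4132 → 2.41; α₂ = 0.9920; rank = 992; θ*₍992₎ = 4.61.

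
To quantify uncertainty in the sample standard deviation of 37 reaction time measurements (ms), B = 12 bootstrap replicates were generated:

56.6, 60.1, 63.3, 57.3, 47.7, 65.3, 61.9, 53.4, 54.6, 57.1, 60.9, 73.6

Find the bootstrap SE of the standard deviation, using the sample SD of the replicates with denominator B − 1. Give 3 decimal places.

Bootstrap SE is the standard deviation of the 12 replicate standard deviations.
Mean of replicates: (56.6 + 60.1 + 63.3 + 57.3 + 47.7 + 65.3 + 61.9 + 53.4 + 54.6 + 57.1 + 60.9 + 73.6) / 12 = 711.8000 / 12 = 59.3167
Sum of squared deviations: (−2.7167)² + (+0.7833)² + (+3.9833)² + (−2.0167)² + (−11.6167)² + (+5.9833)² + (+2.5833)² + (−5.9167)² + (−4.7167)² + (−2.2167)² + (+1.5833)² + (+14.2833)² = 474.0367
Variance = 474.0367 / 11 = 43.0942
SE* = √43.0942

SE* = 6.565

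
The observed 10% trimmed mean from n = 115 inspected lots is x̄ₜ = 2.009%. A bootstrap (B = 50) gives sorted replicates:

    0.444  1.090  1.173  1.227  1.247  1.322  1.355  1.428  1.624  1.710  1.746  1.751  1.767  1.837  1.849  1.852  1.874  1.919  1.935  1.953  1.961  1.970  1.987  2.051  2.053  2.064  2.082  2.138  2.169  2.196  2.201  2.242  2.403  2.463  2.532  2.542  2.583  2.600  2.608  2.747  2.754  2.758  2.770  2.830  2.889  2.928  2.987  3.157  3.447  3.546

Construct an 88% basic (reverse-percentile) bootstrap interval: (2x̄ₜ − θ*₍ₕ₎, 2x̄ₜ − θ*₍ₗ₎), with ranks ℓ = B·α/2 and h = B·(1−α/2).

Percentile endpoints at ranks 3 and 47: θ*₍3₎ = 1.173, θ*₍47₎ = 2.987.
Basic interval reflects these around x̄ₜ:
  lower = 2 × 2.009 − 2.987 = 1.031
  upper = 2 × 2.009 − 1.173 = 2.845

(1.031, 2.845)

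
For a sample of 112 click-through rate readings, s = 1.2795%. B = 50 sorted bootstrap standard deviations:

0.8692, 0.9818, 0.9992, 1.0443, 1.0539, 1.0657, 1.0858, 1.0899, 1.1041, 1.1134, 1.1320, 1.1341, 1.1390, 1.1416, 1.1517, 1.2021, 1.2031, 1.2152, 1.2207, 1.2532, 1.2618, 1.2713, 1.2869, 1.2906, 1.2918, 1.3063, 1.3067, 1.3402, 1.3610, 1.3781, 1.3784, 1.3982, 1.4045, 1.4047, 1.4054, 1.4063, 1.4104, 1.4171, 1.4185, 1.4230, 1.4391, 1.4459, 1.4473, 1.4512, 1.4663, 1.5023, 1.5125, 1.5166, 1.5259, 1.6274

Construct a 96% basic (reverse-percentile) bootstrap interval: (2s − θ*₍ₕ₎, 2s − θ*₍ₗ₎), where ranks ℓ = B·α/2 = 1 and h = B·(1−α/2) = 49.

(1.0331, 1.6898)

Percentile endpoints at ranks 1 and 49: θ*₍1₎ = 0.8692, θ*₍49₎ = 1.5259.
Basic interval reflects these around s:
  lower = 2 × 1.2795 − 1.5259 = 1.0331
  upper = 2 × 1.2795 − 0.8692 = 1.6898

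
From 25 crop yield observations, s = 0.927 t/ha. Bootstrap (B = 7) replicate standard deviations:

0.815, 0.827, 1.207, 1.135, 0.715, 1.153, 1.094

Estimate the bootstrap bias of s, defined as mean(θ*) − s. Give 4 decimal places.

bias = +0.0653

mean(θ*) = (0.815 + 0.827 + 1.207 + 1.135 + 0.715 + 1.153 + 1.094) / 7 = 0.99229
bias = 0.99229 − 0.927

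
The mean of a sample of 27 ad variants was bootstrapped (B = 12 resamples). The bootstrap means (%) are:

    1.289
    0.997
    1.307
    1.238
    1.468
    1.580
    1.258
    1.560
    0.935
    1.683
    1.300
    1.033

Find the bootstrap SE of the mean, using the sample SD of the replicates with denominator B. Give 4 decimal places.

Bootstrap SE is the standard deviation of the 12 replicate means.
Mean of replicates: (1.289 + 0.997 + 1.307 + 1.238 + 1.468 + 1.580 + 1.258 + 1.560 + 0.935 + 1.683 + 1.300 + 1.033) / 12 = 15.64800 / 12 = 1.30400
Sum of squared deviations: (−0.01500)² + (−0.30700)² + (+0.00300)² + (−0.06600)² + (+0.16400)² + (+0.27600)² + (−0.04600)² + (+0.25600)² + (−0.36900)² + (+0.37900)² + (−0.00400)² + (−0.27100)² = 0.62282
Variance = 0.62282 / 12 = 0.05190
SE* = √0.05190

SE* = 0.2278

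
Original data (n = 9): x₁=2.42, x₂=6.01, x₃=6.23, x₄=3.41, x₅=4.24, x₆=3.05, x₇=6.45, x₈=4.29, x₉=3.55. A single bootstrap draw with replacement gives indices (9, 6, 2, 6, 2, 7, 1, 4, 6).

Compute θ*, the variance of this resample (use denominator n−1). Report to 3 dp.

θ* = 2.466

Resample values: 3.55, 3.05, 6.01, 3.05, 6.01, 6.45, 2.42, 3.41, 3.05.
Mean = 4.1111; sum of squared deviations = 19.7261
s² = 19.7261 / 8 = 2.4658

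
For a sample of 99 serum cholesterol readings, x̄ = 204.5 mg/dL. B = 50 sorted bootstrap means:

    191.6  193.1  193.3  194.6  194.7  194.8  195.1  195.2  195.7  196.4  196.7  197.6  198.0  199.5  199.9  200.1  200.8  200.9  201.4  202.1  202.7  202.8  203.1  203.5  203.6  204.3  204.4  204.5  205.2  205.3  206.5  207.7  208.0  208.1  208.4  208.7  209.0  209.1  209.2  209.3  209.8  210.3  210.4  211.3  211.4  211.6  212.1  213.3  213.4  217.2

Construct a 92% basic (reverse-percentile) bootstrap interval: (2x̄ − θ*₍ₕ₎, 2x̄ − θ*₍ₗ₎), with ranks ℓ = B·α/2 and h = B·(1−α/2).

Percentile endpoints at ranks 2 and 48: θ*₍2₎ = 193.1, θ*₍48₎ = 213.3.
Basic interval reflects these around x̄:
  lower = 2 × 204.5 − 213.3 = 195.7
  upper = 2 × 204.5 − 193.1 = 215.9

(195.7, 215.9)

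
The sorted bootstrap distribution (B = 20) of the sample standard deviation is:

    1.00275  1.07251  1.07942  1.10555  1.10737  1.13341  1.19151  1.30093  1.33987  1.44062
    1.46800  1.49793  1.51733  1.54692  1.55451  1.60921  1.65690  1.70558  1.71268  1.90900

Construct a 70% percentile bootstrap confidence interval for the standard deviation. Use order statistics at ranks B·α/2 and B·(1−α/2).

α = 0.30; lower rank = 20 × 0.150 = 3; upper rank = 20 × 0.850 = 17.
The 3rd smallest replicate is 1.07942; the 17th is 1.65690.

(1.07942, 1.65690)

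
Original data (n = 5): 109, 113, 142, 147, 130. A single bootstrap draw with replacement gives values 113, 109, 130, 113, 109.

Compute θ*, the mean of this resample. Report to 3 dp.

Mean = (113 + 109 + 130 + 113 + 109) / 5 = 574.0 / 5 = 114.800

θ* = 114.800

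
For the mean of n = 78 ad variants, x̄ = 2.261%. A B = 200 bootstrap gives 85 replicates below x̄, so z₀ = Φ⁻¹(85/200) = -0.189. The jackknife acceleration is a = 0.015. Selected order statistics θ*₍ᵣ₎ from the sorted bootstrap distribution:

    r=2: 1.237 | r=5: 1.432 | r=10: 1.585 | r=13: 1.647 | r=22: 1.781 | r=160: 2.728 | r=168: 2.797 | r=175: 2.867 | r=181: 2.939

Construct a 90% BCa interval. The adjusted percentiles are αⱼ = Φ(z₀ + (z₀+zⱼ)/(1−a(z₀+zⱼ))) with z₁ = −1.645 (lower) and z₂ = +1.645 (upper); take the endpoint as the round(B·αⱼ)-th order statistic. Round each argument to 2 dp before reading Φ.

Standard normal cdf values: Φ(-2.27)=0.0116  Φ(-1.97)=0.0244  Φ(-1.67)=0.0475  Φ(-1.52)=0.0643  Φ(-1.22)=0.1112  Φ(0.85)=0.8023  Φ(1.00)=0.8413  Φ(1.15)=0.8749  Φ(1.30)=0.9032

Lower: z₀ + z₁ = -0.189 + (-1.645) = -1.834; 1 − a(z₀+z₁) = 1 − (0.015)(-1.834) = 1.0275; argument = -0.189 + (-1.834)/1.0275 = -1.9739 → -1.97.
α₁ = Φ(-1.97) = 0.0244; rank = round(200 × 0.0244) = 5; θ*₍5₎ = 1.432.
Upper: z₀ + z₂ = 1.456; 1 − a(z₀+z₂) = 0.9782; argument = 1.2995 → 1.30; α₂ = 0.9032; rank = 181; θ*₍181₎ = 2.939.

(1.432, 2.939)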